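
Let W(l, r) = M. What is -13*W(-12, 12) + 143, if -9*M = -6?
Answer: 403/3 ≈ 134.33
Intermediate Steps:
M = ⅔ (M = -⅑*(-6) = ⅔ ≈ 0.66667)
W(l, r) = ⅔
-13*W(-12, 12) + 143 = -13*⅔ + 143 = -26/3 + 143 = 403/3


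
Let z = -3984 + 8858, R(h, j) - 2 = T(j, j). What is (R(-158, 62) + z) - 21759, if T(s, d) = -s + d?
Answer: -16883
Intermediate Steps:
T(s, d) = d - s
R(h, j) = 2 (R(h, j) = 2 + (j - j) = 2 + 0 = 2)
z = 4874
(R(-158, 62) + z) - 21759 = (2 + 4874) - 21759 = 4876 - 21759 = -16883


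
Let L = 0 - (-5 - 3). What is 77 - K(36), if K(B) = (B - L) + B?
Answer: 13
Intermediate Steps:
L = 8 (L = 0 - 1*(-8) = 0 + 8 = 8)
K(B) = -8 + 2*B (K(B) = (B - 1*8) + B = (B - 8) + B = (-8 + B) + B = -8 + 2*B)
77 - K(36) = 77 - (-8 + 2*36) = 77 - (-8 + 72) = 77 - 1*64 = 77 - 64 = 13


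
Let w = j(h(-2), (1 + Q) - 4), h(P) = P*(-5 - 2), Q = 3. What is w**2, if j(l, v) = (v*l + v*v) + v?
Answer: 0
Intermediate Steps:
h(P) = -7*P (h(P) = P*(-7) = -7*P)
j(l, v) = v + v**2 + l*v (j(l, v) = (l*v + v**2) + v = (v**2 + l*v) + v = v + v**2 + l*v)
w = 0 (w = ((1 + 3) - 4)*(1 - 7*(-2) + ((1 + 3) - 4)) = (4 - 4)*(1 + 14 + (4 - 4)) = 0*(1 + 14 + 0) = 0*15 = 0)
w**2 = 0**2 = 0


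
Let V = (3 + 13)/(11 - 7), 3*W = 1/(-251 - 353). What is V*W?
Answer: -1/453 ≈ -0.0022075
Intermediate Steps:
W = -1/1812 (W = 1/(3*(-251 - 353)) = (1/3)/(-604) = (1/3)*(-1/604) = -1/1812 ≈ -0.00055188)
V = 4 (V = 16/4 = 16*(1/4) = 4)
V*W = 4*(-1/1812) = -1/453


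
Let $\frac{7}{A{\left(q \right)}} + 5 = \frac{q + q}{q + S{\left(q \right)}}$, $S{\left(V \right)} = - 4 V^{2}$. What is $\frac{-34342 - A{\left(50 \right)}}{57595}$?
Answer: $- \frac{34237581}{57422215} \approx -0.59624$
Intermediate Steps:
$A{\left(q \right)} = \frac{7}{-5 + \frac{2 q}{q - 4 q^{2}}}$ ($A{\left(q \right)} = \frac{7}{-5 + \frac{q + q}{q - 4 q^{2}}} = \frac{7}{-5 + \frac{2 q}{q - 4 q^{2}}}$)
$\frac{-34342 - A{\left(50 \right)}}{57595} = \frac{-34342 - \frac{7 \left(-1 + 4 \cdot 50\right)}{3 - 1000}}{57595} = \left(-34342 - \frac{7 \left(-1 + 200\right)}{3 - 1000}\right) \frac{1}{57595} = \left(-34342 - 7 \frac{1}{-997} \cdot 199\right) \frac{1}{57595} = \left(-34342 - 7 \left(- \frac{1}{997}\right) 199\right) \frac{1}{57595} = \left(-34342 - - \frac{1393}{997}\right) \frac{1}{57595} = \left(-34342 + \frac{1393}{997}\right) \frac{1}{57595} = \left(- \frac{34237581}{997}\right) \frac{1}{57595} = - \frac{34237581}{57422215}$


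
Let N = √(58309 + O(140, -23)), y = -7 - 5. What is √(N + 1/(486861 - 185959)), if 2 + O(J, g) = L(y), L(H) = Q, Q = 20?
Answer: √(300902 + 90542013604*√58327)/300902 ≈ 15.541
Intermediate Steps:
y = -12
L(H) = 20
O(J, g) = 18 (O(J, g) = -2 + 20 = 18)
N = √58327 (N = √(58309 + 18) = √58327 ≈ 241.51)
√(N + 1/(486861 - 185959)) = √(√58327 + 1/(486861 - 185959)) = √(√58327 + 1/300902) = √(1/300902 + √58327)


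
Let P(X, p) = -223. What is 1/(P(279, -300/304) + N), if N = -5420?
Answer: -1/5643 ≈ -0.00017721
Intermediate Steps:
1/(P(279, -300/304) + N) = 1/(-223 - 5420) = 1/(-5643) = -1/5643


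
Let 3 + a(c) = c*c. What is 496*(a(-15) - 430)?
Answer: -103168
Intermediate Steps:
a(c) = -3 + c² (a(c) = -3 + c*c = -3 + c²)
496*(a(-15) - 430) = 496*((-3 + (-15)²) - 430) = 496*((-3 + 225) - 430) = 496*(222 - 430) = 496*(-208) = -103168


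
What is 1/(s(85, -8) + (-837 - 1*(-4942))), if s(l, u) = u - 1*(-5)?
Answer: 1/4102 ≈ 0.00024378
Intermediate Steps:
s(l, u) = 5 + u (s(l, u) = u + 5 = 5 + u)
1/(s(85, -8) + (-837 - 1*(-4942))) = 1/((5 - 8) + (-837 - 1*(-4942))) = 1/(-3 + (-837 + 4942)) = 1/(-3 + 4105) = 1/4102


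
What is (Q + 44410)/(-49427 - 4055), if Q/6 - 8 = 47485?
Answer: -12668/2057 ≈ -6.1585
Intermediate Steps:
Q = 284958 (Q = 48 + 6*47485 = 48 + 284910 = 284958)
(Q + 44410)/(-49427 - 4055) = (284958 + 44410)/(-49427 - 4055) = 329368/(-53482) = 329368*(-1/53482) = -12668/2057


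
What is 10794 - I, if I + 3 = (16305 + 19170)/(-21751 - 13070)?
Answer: 125332604/11607 ≈ 10798.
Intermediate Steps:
I = -46646/11607 (I = -3 + (16305 + 19170)/(-21751 - 13070) = -3 + 35475/(-34821) = -3 + 35475*(-1/34821) = -3 - 11825/11607 = -46646/11607 ≈ -4.0188)
10794 - I = 10794 - 1*(-46646/11607) = 10794 + 46646/11607 = 125332604/11607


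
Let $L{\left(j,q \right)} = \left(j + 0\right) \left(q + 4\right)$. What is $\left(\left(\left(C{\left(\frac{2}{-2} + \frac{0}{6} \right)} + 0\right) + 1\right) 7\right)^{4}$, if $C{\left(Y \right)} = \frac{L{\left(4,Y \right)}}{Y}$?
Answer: $35153041$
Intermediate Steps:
$L{\left(j,q \right)} = j \left(4 + q\right)$
$C{\left(Y \right)} = \frac{16 + 4 Y}{Y}$ ($C{\left(Y \right)} = \frac{4 \left(4 + Y\right)}{Y} = \frac{16 + 4 Y}{Y}$)
$\left(\left(\left(C{\left(\frac{2}{-2} + \frac{0}{6} \right)} + 0\right) + 1\right) 7\right)^{4} = \left(\left(\left(\left(4 + \frac{16}{\frac{2}{-2} + \frac{0}{6}}\right) + 0\right) + 1\right) 7\right)^{4} = \left(\left(\left(\left(4 + \frac{16}{2 \left(- \frac{1}{2}\right) + 0 \cdot \frac{1}{6}}\right) + 0\right) + 1\right) 7\right)^{4} = \left(\left(\left(\left(4 + \frac{16}{-1 + 0}\right) + 0\right) + 1\right) 7\right)^{4} = \left(\left(\left(\left(4 + \frac{16}{-1}\right) + 0\right) + 1\right) 7\right)^{4} = \left(\left(\left(\left(4 + 16 \left(-1\right)\right) + 0\right) + 1\right) 7\right)^{4} = \left(\left(\left(\left(4 - 16\right) + 0\right) + 1\right) 7\right)^{4} = \left(\left(\left(-12 + 0\right) + 1\right) 7\right)^{4} = \left(\left(-12 + 1\right) 7\right)^{4} = \left(\left(-11\right) 7\right)^{4} = \left(-77\right)^{4} = 35153041$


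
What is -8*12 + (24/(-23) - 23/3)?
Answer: -7225/69 ≈ -104.71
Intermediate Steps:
-8*12 + (24/(-23) - 23/3) = -96 + (24*(-1/23) - 23*⅓) = -96 + (-24/23 - 23/3) = -96 - 601/69 = -7225/69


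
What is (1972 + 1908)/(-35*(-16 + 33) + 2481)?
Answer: 1940/943 ≈ 2.0573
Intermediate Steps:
(1972 + 1908)/(-35*(-16 + 33) + 2481) = 3880/(-35*17 + 2481) = 3880/(-595 + 2481) = 3880/1886 = 3880*(1/1886) = 1940/943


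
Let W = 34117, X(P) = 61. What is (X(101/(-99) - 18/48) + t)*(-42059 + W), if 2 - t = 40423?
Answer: 320539120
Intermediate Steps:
t = -40421 (t = 2 - 1*40423 = 2 - 40423 = -40421)
(X(101/(-99) - 18/48) + t)*(-42059 + W) = (61 - 40421)*(-42059 + 34117) = -40360*(-7942) = 320539120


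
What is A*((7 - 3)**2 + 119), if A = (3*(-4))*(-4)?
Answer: 6480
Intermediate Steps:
A = 48 (A = -12*(-4) = 48)
A*((7 - 3)**2 + 119) = 48*((7 - 3)**2 + 119) = 48*(4**2 + 119) = 48*(16 + 119) = 48*135 = 6480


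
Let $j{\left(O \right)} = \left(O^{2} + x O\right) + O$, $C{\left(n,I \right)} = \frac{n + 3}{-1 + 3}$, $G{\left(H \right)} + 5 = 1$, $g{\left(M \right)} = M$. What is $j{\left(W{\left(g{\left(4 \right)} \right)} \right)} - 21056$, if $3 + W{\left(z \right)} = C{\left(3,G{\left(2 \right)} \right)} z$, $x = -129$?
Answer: $-22127$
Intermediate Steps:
$G{\left(H \right)} = -4$ ($G{\left(H \right)} = -5 + 1 = -4$)
$C{\left(n,I \right)} = \frac{3}{2} + \frac{n}{2}$ ($C{\left(n,I \right)} = \frac{3 + n}{2} = \left(3 + n\right) \frac{1}{2} = \frac{3}{2} + \frac{n}{2}$)
$W{\left(z \right)} = -3 + 3 z$ ($W{\left(z \right)} = -3 + \left(\frac{3}{2} + \frac{1}{2} \cdot 3\right) z = -3 + \left(\frac{3}{2} + \frac{3}{2}\right) z = -3 + 3 z$)
$j{\left(O \right)} = O^{2} - 128 O$ ($j{\left(O \right)} = \left(O^{2} - 129 O\right) + O = O^{2} - 128 O$)
$j{\left(W{\left(g{\left(4 \right)} \right)} \right)} - 21056 = \left(-3 + 3 \cdot 4\right) \left(-128 + \left(-3 + 3 \cdot 4\right)\right) - 21056 = \left(-3 + 12\right) \left(-128 + \left(-3 + 12\right)\right) - 21056 = 9 \left(-128 + 9\right) - 21056 = 9 \left(-119\right) - 21056 = -1071 - 21056 = -22127$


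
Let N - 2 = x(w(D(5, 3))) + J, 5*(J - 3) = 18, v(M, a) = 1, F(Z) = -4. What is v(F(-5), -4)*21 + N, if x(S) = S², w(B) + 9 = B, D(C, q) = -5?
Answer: 1128/5 ≈ 225.60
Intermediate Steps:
w(B) = -9 + B
J = 33/5 (J = 3 + (⅕)*18 = 3 + 18/5 = 33/5 ≈ 6.6000)
N = 1023/5 (N = 2 + ((-9 - 5)² + 33/5) = 2 + ((-14)² + 33/5) = 2 + (196 + 33/5) = 2 + 1013/5 = 1023/5 ≈ 204.60)
v(F(-5), -4)*21 + N = 1*21 + 1023/5 = 21 + 1023/5 = 1128/5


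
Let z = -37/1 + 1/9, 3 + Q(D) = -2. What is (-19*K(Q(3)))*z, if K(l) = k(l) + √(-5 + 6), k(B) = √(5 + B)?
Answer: 6308/9 ≈ 700.89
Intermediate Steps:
Q(D) = -5 (Q(D) = -3 - 2 = -5)
K(l) = 1 + √(5 + l) (K(l) = √(5 + l) + √(-5 + 6) = √(5 + l) + √1 = √(5 + l) + 1 = 1 + √(5 + l))
z = -332/9 (z = -37*1 + 1*(⅑) = -37 + ⅑ = -332/9 ≈ -36.889)
(-19*K(Q(3)))*z = -19*(1 + √(5 - 5))*(-332/9) = -19*(1 + √0)*(-332/9) = -19*(1 + 0)*(-332/9) = -19*1*(-332/9) = -19*(-332/9) = 6308/9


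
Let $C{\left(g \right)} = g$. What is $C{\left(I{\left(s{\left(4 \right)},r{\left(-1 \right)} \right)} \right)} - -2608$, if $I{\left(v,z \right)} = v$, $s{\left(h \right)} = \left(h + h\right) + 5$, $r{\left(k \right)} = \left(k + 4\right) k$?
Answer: $2621$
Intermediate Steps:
$r{\left(k \right)} = k \left(4 + k\right)$ ($r{\left(k \right)} = \left(4 + k\right) k = k \left(4 + k\right)$)
$s{\left(h \right)} = 5 + 2 h$ ($s{\left(h \right)} = 2 h + 5 = 5 + 2 h$)
$C{\left(I{\left(s{\left(4 \right)},r{\left(-1 \right)} \right)} \right)} - -2608 = \left(5 + 2 \cdot 4\right) - -2608 = \left(5 + 8\right) + 2608 = 13 + 2608 = 2621$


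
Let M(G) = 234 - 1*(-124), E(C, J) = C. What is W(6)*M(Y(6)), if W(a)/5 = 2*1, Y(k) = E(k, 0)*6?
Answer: 3580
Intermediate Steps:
Y(k) = 6*k (Y(k) = k*6 = 6*k)
M(G) = 358 (M(G) = 234 + 124 = 358)
W(a) = 10 (W(a) = 5*(2*1) = 5*2 = 10)
W(6)*M(Y(6)) = 10*358 = 3580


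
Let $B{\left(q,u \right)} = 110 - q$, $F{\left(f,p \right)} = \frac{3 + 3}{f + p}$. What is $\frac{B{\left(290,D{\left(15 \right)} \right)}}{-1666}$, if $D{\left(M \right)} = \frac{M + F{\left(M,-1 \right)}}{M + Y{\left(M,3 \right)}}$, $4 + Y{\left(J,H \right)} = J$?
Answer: $\frac{90}{833} \approx 0.10804$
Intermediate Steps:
$F{\left(f,p \right)} = \frac{6}{f + p}$
$Y{\left(J,H \right)} = -4 + J$
$D{\left(M \right)} = \frac{M + \frac{6}{-1 + M}}{-4 + 2 M}$ ($D{\left(M \right)} = \frac{M + \frac{6}{M - 1}}{M + \left(-4 + M\right)} = \frac{M + \frac{6}{-1 + M}}{-4 + 2 M}$)
$\frac{B{\left(290,D{\left(15 \right)} \right)}}{-1666} = \frac{110 - 290}{-1666} = \left(110 - 290\right) \left(- \frac{1}{1666}\right) = \left(-180\right) \left(- \frac{1}{1666}\right) = \frac{90}{833}$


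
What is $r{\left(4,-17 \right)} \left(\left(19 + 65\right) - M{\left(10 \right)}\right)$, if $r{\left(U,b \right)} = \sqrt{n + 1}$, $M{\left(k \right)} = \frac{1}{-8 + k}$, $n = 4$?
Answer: $\frac{167 \sqrt{5}}{2} \approx 186.71$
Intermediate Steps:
$r{\left(U,b \right)} = \sqrt{5}$ ($r{\left(U,b \right)} = \sqrt{4 + 1} = \sqrt{5}$)
$r{\left(4,-17 \right)} \left(\left(19 + 65\right) - M{\left(10 \right)}\right) = \sqrt{5} \left(\left(19 + 65\right) - \frac{1}{-8 + 10}\right) = \sqrt{5} \left(84 - \frac{1}{2}\right) = \sqrt{5} \cdot \frac{167}{2} = \frac{167 \sqrt{5}}{2}$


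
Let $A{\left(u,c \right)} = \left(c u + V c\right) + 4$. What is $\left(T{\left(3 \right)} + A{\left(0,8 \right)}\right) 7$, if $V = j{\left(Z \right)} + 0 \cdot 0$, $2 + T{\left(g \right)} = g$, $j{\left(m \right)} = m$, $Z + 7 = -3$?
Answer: $-525$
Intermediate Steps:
$Z = -10$ ($Z = -7 - 3 = -10$)
$T{\left(g \right)} = -2 + g$
$V = -10$ ($V = -10 + 0 \cdot 0 = -10 + 0 = -10$)
$A{\left(u,c \right)} = 4 - 10 c + c u$ ($A{\left(u,c \right)} = \left(c u - 10 c\right) + 4 = \left(- 10 c + c u\right) + 4 = 4 - 10 c + c u$)
$\left(T{\left(3 \right)} + A{\left(0,8 \right)}\right) 7 = \left(\left(-2 + 3\right) + \left(4 - 80 + 8 \cdot 0\right)\right) 7 = \left(1 + \left(4 - 80 + 0\right)\right) 7 = \left(1 - 76\right) 7 = \left(-75\right) 7 = -525$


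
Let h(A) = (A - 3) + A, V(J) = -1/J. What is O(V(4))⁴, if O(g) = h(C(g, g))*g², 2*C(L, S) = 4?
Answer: 1/65536 ≈ 1.5259e-5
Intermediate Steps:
C(L, S) = 2 (C(L, S) = (½)*4 = 2)
h(A) = -3 + 2*A (h(A) = (-3 + A) + A = -3 + 2*A)
O(g) = g² (O(g) = (-3 + 2*2)*g² = (-3 + 4)*g² = 1*g² = g²)
O(V(4))⁴ = ((-1/4)²)⁴ = ((-1*¼)²)⁴ = ((-¼)²)⁴ = (1/16)⁴ = 1/65536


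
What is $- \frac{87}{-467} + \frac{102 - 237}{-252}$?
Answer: $\frac{9441}{13076} \approx 0.72201$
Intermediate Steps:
$- \frac{87}{-467} + \frac{102 - 237}{-252} = \left(-87\right) \left(- \frac{1}{467}\right) - - \frac{15}{28} = \frac{87}{467} + \frac{15}{28} = \frac{9441}{13076}$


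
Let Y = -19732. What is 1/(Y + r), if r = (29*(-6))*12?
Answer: -1/21820 ≈ -4.5830e-5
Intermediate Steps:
r = -2088 (r = -174*12 = -2088)
1/(Y + r) = 1/(-19732 - 2088) = 1/(-21820) = -1/21820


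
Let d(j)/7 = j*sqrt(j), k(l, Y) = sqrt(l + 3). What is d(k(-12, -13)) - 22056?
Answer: -22056 + 21*sqrt(3)*I**(3/2) ≈ -22082.0 + 25.72*I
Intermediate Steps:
k(l, Y) = sqrt(3 + l)
d(j) = 7*j**(3/2) (d(j) = 7*(j*sqrt(j)) = 7*j**(3/2))
d(k(-12, -13)) - 22056 = 7*(sqrt(3 - 12))**(3/2) - 22056 = 7*(sqrt(-9))**(3/2) - 22056 = 7*(3*I)**(3/2) - 22056 = 7*(3*sqrt(3)*I**(3/2)) - 22056 = 21*sqrt(3)*I**(3/2) - 22056 = -22056 + 21*sqrt(3)*I**(3/2)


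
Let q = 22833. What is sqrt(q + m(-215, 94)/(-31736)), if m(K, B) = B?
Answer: sqrt(1437299626099)/7934 ≈ 151.11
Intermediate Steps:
sqrt(q + m(-215, 94)/(-31736)) = sqrt(22833 + 94/(-31736)) = sqrt(22833 + 94*(-1/31736)) = sqrt(22833 - 47/15868) = sqrt(362313997/15868) = sqrt(1437299626099)/7934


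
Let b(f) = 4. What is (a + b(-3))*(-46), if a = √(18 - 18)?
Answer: -184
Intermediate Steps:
a = 0 (a = √0 = 0)
(a + b(-3))*(-46) = (0 + 4)*(-46) = 4*(-46) = -184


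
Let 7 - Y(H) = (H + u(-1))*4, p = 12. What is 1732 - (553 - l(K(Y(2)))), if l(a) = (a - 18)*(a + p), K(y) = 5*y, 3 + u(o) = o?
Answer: 6138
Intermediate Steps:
u(o) = -3 + o
Y(H) = 23 - 4*H (Y(H) = 7 - (H + (-3 - 1))*4 = 7 - (H - 4)*4 = 7 - (-4 + H)*4 = 7 - (-16 + 4*H) = 7 + (16 - 4*H) = 23 - 4*H)
l(a) = (-18 + a)*(12 + a) (l(a) = (a - 18)*(a + 12) = (-18 + a)*(12 + a))
1732 - (553 - l(K(Y(2)))) = 1732 - (553 - (-216 + (5*(23 - 4*2))² - 30*(23 - 4*2))) = 1732 - (553 - (-216 + (5*(23 - 8))² - 30*(23 - 8))) = 1732 - (553 - (-216 + (5*15)² - 30*15)) = 1732 - (553 - (-216 + 75² - 6*75)) = 1732 - (553 - (-216 + 5625 - 450)) = 1732 - (553 - 1*4959) = 1732 - (553 - 4959) = 1732 - 1*(-4406) = 1732 + 4406 = 6138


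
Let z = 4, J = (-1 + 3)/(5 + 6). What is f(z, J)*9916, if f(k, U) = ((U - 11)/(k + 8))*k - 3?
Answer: -2161688/33 ≈ -65506.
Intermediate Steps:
J = 2/11 ≈ 0.18182
f(k, U) = -3 + k*(-11 + U)/(8 + k) (f(k, U) = ((-11 + U)/(8 + k))*k - 3 = k*(-11 + U)/(8 + k) - 3 = -3 + k*(-11 + U)/(8 + k))
f(z, J)*9916 = ((-24 - 14*4 + (2/11)*4)/(8 + 4))*9916 = ((-24 - 56 + 8/11)/12)*9916 = ((1/12)*(-872/11))*9916 = -218/33*9916 = -2161688/33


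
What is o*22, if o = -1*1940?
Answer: -42680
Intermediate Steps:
o = -1940
o*22 = -1940*22 = -42680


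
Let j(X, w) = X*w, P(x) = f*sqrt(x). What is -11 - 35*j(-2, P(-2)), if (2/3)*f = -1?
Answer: -11 - 105*I*sqrt(2) ≈ -11.0 - 148.49*I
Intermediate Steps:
f = -3/2 (f = (3/2)*(-1) = -3/2 ≈ -1.5000)
P(x) = -3*sqrt(x)/2
-11 - 35*j(-2, P(-2)) = -11 - (-70)*(-3*I*sqrt(2)/2) = -11 - 105*I*sqrt(2)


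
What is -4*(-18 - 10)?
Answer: 112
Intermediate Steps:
-4*(-18 - 10) = -4*(-28) = 112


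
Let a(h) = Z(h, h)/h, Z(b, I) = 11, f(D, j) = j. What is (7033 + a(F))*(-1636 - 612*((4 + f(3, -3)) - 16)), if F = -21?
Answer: 1114113008/21 ≈ 5.3053e+7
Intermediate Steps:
a(h) = 11/h
(7033 + a(F))*(-1636 - 612*((4 + f(3, -3)) - 16)) = (7033 + 11/(-21))*(-1636 - 612*((4 - 3) - 16)) = (7033 + 11*(-1/21))*(-1636 - 612*(1 - 16)) = (7033 - 11/21)*(-1636 - 612*(-15)) = 147682*(-1636 + 9180)/21 = (147682/21)*7544 = 1114113008/21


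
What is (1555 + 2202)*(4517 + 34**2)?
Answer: 21313461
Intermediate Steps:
(1555 + 2202)*(4517 + 34**2) = 3757*(4517 + 1156) = 3757*5673 = 21313461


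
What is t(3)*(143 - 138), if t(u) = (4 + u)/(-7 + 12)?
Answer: 7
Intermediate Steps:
t(u) = ⅘ + u/5 (t(u) = (4 + u)/5 = (4 + u)*(⅕) = ⅘ + u/5)
t(3)*(143 - 138) = (⅘ + (⅕)*3)*(143 - 138) = (⅘ + ⅗)*5 = (7/5)*5 = 7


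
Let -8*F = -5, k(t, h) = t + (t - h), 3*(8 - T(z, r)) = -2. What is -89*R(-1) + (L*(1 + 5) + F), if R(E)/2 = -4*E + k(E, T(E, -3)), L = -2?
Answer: 28207/24 ≈ 1175.3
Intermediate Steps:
T(z, r) = 26/3 (T(z, r) = 8 - 1/3*(-2) = 8 + 2/3 = 26/3)
k(t, h) = -h + 2*t
F = 5/8 (F = -1/8*(-5) = 5/8 ≈ 0.62500)
R(E) = -52/3 - 4*E (R(E) = 2*(-4*E + (-1*26/3 + 2*E)) = 2*(-4*E + (-26/3 + 2*E)) = 2*(-26/3 - 2*E) = -52/3 - 4*E)
-89*R(-1) + (L*(1 + 5) + F) = -89*(-52/3 - 4*(-1)) + (-2*(1 + 5) + 5/8) = -89*(-52/3 + 4) + (-2*6 + 5/8) = -89*(-40/3) + (-12 + 5/8) = 3560/3 - 91/8 = 28207/24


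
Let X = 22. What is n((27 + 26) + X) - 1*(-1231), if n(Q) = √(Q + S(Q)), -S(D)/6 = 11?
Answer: 1234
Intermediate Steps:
S(D) = -66 (S(D) = -6*11 = -66)
n(Q) = √(-66 + Q) (n(Q) = √(Q - 66) = √(-66 + Q))
n((27 + 26) + X) - 1*(-1231) = √(-66 + ((27 + 26) + 22)) - 1*(-1231) = √(-66 + (53 + 22)) + 1231 = √(-66 + 75) + 1231 = √9 + 1231 = 3 + 1231 = 1234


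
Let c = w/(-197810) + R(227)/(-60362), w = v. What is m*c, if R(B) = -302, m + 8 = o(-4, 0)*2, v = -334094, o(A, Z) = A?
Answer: -80905282592/2985051805 ≈ -27.103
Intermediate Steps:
m = -16 (m = -8 - 4*2 = -8 - 8 = -16)
w = -334094
c = 5056580162/2985051805 (c = -334094/(-197810) - 302/(-60362) = -334094*(-1/197810) - 302*(-1/60362) = 167047/98905 + 151/30181 = 5056580162/2985051805 ≈ 1.6940)
m*c = -16*5056580162/2985051805 = -80905282592/2985051805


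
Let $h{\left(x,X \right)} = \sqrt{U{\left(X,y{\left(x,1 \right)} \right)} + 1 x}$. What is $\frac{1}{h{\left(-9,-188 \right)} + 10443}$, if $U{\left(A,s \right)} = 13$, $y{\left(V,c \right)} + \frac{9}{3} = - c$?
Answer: $\frac{1}{10445} \approx 9.574 \cdot 10^{-5}$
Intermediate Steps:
$y{\left(V,c \right)} = -3 - c$
$h{\left(x,X \right)} = \sqrt{13 + x}$ ($h{\left(x,X \right)} = \sqrt{13 + 1 x} = \sqrt{13 + x}$)
$\frac{1}{h{\left(-9,-188 \right)} + 10443} = \frac{1}{\sqrt{13 - 9} + 10443} = \frac{1}{\sqrt{4} + 10443} = \frac{1}{2 + 10443} = \frac{1}{10445}$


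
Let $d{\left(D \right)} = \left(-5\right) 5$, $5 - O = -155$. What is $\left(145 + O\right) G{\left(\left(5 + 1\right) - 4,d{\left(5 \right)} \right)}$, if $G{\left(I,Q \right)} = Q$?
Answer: $-7625$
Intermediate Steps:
$O = 160$ ($O = 5 - -155 = 5 + 155 = 160$)
$d{\left(D \right)} = -25$
$\left(145 + O\right) G{\left(\left(5 + 1\right) - 4,d{\left(5 \right)} \right)} = \left(145 + 160\right) \left(-25\right) = 305 \left(-25\right) = -7625$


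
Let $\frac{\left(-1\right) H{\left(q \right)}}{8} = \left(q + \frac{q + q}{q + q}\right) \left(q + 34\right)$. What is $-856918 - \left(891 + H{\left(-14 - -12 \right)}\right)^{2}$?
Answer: $-2172527$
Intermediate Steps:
$H{\left(q \right)} = - 8 \left(1 + q\right) \left(34 + q\right)$ ($H{\left(q \right)} = - 8 \left(q + \frac{q + q}{q + q}\right) \left(q + 34\right) = - 8 \left(q + \frac{2 q}{2 q}\right) \left(34 + q\right) = - 8 \left(q + 2 q \frac{1}{2 q}\right) \left(34 + q\right) = - 8 \left(q + 1\right) \left(34 + q\right) = - 8 \left(1 + q\right) \left(34 + q\right)$)
$-856918 - \left(891 + H{\left(-14 - -12 \right)}\right)^{2} = -856918 - \left(891 - \left(272 + 8 \left(-14 - -12\right)^{2} + 280 \left(-14 - -12\right)\right)\right)^{2} = -856918 - \left(891 - \left(272 + 8 \left(-14 + 12\right)^{2} + 280 \left(-14 + 12\right)\right)\right)^{2} = -856918 - \left(891 - \left(-288 + 32\right)\right)^{2} = -856918 - \left(891 - -256\right)^{2} = -856918 - \left(891 + 256\right)^{2} = -856918 - 1147^{2} = -856918 - 1315609 = -2172527$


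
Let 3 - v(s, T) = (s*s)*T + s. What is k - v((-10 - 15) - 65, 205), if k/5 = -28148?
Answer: 1519667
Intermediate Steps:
k = -140740 (k = 5*(-28148) = -140740)
v(s, T) = 3 - s - T*s**2 (v(s, T) = 3 - ((s*s)*T + s) = 3 - (s**2*T + s) = 3 - (T*s**2 + s) = 3 - (s + T*s**2) = 3 + (-s - T*s**2) = 3 - s - T*s**2)
k - v((-10 - 15) - 65, 205) = -140740 - (3 - ((-10 - 15) - 65) - 1*205*((-10 - 15) - 65)**2) = -140740 - (3 - (-25 - 65) - 1*205*(-25 - 65)**2) = -140740 - (3 - 1*(-90) - 1*205*(-90)**2) = -140740 - (3 + 90 - 1*205*8100) = -140740 - (3 + 90 - 1660500) = -140740 - 1*(-1660407) = -140740 + 1660407 = 1519667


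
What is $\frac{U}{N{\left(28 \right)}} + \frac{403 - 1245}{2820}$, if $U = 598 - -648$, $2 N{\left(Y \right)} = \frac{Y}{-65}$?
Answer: $- \frac{8157271}{1410} \approx -5785.3$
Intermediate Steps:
$N{\left(Y \right)} = - \frac{Y}{130}$ ($N{\left(Y \right)} = \frac{Y \frac{1}{-65}}{2} = \frac{Y \left(- \frac{1}{65}\right)}{2} = \frac{\left(- \frac{1}{65}\right) Y}{2} = - \frac{Y}{130}$)
$U = 1246$ ($U = 598 + 648 = 1246$)
$\frac{U}{N{\left(28 \right)}} + \frac{403 - 1245}{2820} = \frac{1246}{\left(- \frac{1}{130}\right) 28} + \frac{403 - 1245}{2820} = \frac{1246}{- \frac{14}{65}} - \frac{421}{1410} = 1246 \left(- \frac{65}{14}\right) - \frac{421}{1410} = -5785 - \frac{421}{1410} = - \frac{8157271}{1410}$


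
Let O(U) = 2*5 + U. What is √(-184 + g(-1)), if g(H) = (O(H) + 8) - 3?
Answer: I*√170 ≈ 13.038*I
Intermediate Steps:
O(U) = 10 + U
g(H) = 15 + H (g(H) = ((10 + H) + 8) - 3 = (18 + H) - 3 = 15 + H)
√(-184 + g(-1)) = √(-184 + (15 - 1)) = √(-184 + 14) = √(-170) = I*√170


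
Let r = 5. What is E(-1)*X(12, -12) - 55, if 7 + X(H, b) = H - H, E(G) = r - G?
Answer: -97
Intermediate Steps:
E(G) = 5 - G
X(H, b) = -7 (X(H, b) = -7 + (H - H) = -7 + 0 = -7)
E(-1)*X(12, -12) - 55 = (5 - 1*(-1))*(-7) - 55 = (5 + 1)*(-7) - 55 = 6*(-7) - 55 = -42 - 55 = -97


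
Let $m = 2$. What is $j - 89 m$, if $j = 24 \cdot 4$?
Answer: $-82$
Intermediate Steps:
$j = 96$
$j - 89 m = 96 - 178 = -82$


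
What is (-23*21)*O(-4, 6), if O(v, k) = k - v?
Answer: -4830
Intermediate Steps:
(-23*21)*O(-4, 6) = (-23*21)*(6 - 1*(-4)) = -483*(6 + 4) = -483*10 = -4830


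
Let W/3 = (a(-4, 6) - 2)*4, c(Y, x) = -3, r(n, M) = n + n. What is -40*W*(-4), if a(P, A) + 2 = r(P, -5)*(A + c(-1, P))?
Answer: -53760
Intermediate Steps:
r(n, M) = 2*n
a(P, A) = -2 + 2*P*(-3 + A) (a(P, A) = -2 + (2*P)*(A - 3) = -2 + (2*P)*(-3 + A) = -2 + 2*P*(-3 + A))
W = -336 (W = 3*(((-2 - 6*(-4) + 2*6*(-4)) - 2)*4) = 3*(((-2 + 24 - 48) - 2)*4) = 3*((-26 - 2)*4) = 3*(-28*4) = 3*(-112) = -336)
-40*W*(-4) = -40*(-336)*(-4) = 13440*(-4) = -53760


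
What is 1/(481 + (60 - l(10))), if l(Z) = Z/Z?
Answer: 1/540 ≈ 0.0018519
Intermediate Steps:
l(Z) = 1
1/(481 + (60 - l(10))) = 1/(481 + (60 - 1*1)) = 1/(481 + (60 - 1)) = 1/(481 + 59) = 1/540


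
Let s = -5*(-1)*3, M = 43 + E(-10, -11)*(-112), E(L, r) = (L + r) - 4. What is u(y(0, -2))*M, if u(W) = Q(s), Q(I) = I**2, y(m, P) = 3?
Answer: 639675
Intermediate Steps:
E(L, r) = -4 + L + r
M = 2843 (M = 43 + (-4 - 10 - 11)*(-112) = 43 - 25*(-112) = 43 + 2800 = 2843)
s = 15 (s = 5*3 = 15)
u(W) = 225 (u(W) = 15**2 = 225)
u(y(0, -2))*M = 225*2843 = 639675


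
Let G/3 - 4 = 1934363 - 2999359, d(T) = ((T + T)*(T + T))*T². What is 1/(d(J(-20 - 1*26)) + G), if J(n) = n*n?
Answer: 1/80190445732768 ≈ 1.2470e-14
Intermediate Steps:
J(n) = n²
d(T) = 4*T⁴ (d(T) = ((2*T)*(2*T))*T² = (4*T²)*T² = 4*T⁴)
G = -3194976 (G = 12 + 3*(1934363 - 2999359) = 12 + 3*(-1064996) = 12 - 3194988 = -3194976)
1/(d(J(-20 - 1*26)) + G) = 1/(4*((-20 - 1*26)²)⁴ - 3194976) = 1/(4*((-20 - 26)²)⁴ - 3194976) = 1/(4*((-46)²)⁴ - 3194976) = 1/(4*2116⁴ - 3194976) = 1/(4*20047612231936 - 3194976) = 1/(80190448927744 - 3194976) = 1/80190445732768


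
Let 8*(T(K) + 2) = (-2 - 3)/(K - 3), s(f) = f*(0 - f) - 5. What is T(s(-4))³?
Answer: -54439939/7077888 ≈ -7.6916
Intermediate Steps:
s(f) = -5 - f² (s(f) = f*(-f) - 5 = -f² - 5 = -5 - f²)
T(K) = -2 - 5/(8*(-3 + K)) (T(K) = -2 + ((-2 - 3)/(K - 3))/8 = -2 + (-5/(-3 + K))/8 = -2 - 5/(8*(-3 + K)))
T(s(-4))³ = ((43 - 16*(-5 - 1*(-4)²))/(8*(-3 + (-5 - 1*(-4)²))))³ = ((43 - 16*(-5 - 1*16))/(8*(-3 + (-5 - 1*16))))³ = ((43 - 16*(-5 - 16))/(8*(-3 + (-5 - 16))))³ = ((43 - 16*(-21))/(8*(-3 - 21)))³ = ((⅛)*(43 + 336)/(-24))³ = ((⅛)*(-1/24)*379)³ = (-379/192)³ = -54439939/7077888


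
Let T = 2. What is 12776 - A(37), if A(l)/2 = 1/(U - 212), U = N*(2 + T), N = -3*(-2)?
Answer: 1200945/94 ≈ 12776.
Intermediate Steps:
N = 6
U = 24 (U = 6*(2 + 2) = 6*4 = 24)
A(l) = -1/94 (A(l) = 2/(24 - 212) = 2/(-188) = 2*(-1/188) = -1/94)
12776 - A(37) = 12776 - 1*(-1/94) = 12776 + 1/94 = 1200945/94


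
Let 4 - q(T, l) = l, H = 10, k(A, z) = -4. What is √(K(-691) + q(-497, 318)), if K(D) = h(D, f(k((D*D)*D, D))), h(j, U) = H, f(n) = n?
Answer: 4*I*√19 ≈ 17.436*I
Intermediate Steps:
q(T, l) = 4 - l
h(j, U) = 10
K(D) = 10
√(K(-691) + q(-497, 318)) = √(10 + (4 - 1*318)) = √(10 + (4 - 318)) = √(10 - 314) = √(-304) = 4*I*√19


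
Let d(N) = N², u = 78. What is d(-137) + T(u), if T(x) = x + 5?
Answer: 18852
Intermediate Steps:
T(x) = 5 + x
d(-137) + T(u) = (-137)² + (5 + 78) = 18769 + 83 = 18852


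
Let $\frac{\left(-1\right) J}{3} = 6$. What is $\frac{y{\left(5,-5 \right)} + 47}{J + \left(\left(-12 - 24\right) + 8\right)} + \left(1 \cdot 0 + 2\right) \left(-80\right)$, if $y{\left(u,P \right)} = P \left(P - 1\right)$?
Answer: $- \frac{7437}{46} \approx -161.67$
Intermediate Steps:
$y{\left(u,P \right)} = P \left(-1 + P\right)$
$J = -18$ ($J = \left(-3\right) 6 = -18$)
$\frac{y{\left(5,-5 \right)} + 47}{J + \left(\left(-12 - 24\right) + 8\right)} + \left(1 \cdot 0 + 2\right) \left(-80\right) = \frac{- 5 \left(-1 - 5\right) + 47}{-18 + \left(\left(-12 - 24\right) + 8\right)} + \left(1 \cdot 0 + 2\right) \left(-80\right) = \frac{\left(-5\right) \left(-6\right) + 47}{-18 + \left(-36 + 8\right)} + \left(0 + 2\right) \left(-80\right) = \frac{30 + 47}{-18 - 28} + 2 \left(-80\right) = \frac{77}{-46} - 160 = 77 \left(- \frac{1}{46}\right) - 160 = - \frac{77}{46} - 160 = - \frac{7437}{46}$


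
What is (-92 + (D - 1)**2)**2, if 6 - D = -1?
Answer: 3136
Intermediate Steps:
D = 7 (D = 6 - 1*(-1) = 6 + 1 = 7)
(-92 + (D - 1)**2)**2 = (-92 + (7 - 1)**2)**2 = (-92 + 6**2)**2 = (-92 + 36)**2 = (-56)**2 = 3136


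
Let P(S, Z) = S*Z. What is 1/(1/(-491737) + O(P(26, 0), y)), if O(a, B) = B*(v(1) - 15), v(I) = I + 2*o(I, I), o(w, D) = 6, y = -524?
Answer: 491737/515340375 ≈ 0.00095420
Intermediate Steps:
v(I) = 12 + I (v(I) = I + 2*6 = I + 12 = 12 + I)
O(a, B) = -2*B (O(a, B) = B*((12 + 1) - 15) = B*(13 - 15) = B*(-2) = -2*B)
1/(1/(-491737) + O(P(26, 0), y)) = 1/(1/(-491737) - 2*(-524)) = 1/(-1/491737 + 1048) = 1/(515340375/491737) = 491737/515340375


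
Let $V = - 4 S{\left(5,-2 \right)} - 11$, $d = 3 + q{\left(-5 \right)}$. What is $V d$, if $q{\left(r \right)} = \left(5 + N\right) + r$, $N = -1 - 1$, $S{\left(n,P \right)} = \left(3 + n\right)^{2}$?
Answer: $-267$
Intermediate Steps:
$N = -2$
$q{\left(r \right)} = 3 + r$ ($q{\left(r \right)} = \left(5 - 2\right) + r = 3 + r$)
$d = 1$ ($d = 3 + \left(3 - 5\right) = 3 - 2 = 1$)
$V = -267$ ($V = - 4 \left(3 + 5\right)^{2} - 11 = - 4 \cdot 8^{2} - 11 = \left(-4\right) 64 - 11 = -256 - 11 = -267$)
$V d = \left(-267\right) 1 = -267$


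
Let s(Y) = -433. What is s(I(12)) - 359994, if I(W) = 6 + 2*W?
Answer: -360427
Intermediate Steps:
s(I(12)) - 359994 = -433 - 359994 = -360427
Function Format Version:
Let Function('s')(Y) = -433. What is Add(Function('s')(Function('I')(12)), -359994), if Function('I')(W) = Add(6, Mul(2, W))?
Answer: -360427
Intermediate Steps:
Add(Function('s')(Function('I')(12)), -359994) = Add(-433, -359994) = -360427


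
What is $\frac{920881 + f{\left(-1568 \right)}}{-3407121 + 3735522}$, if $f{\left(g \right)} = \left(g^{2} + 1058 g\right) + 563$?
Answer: $\frac{191236}{36489} \approx 5.2409$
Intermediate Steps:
$f{\left(g \right)} = 563 + g^{2} + 1058 g$
$\frac{920881 + f{\left(-1568 \right)}}{-3407121 + 3735522} = \frac{920881 + \left(563 + \left(-1568\right)^{2} + 1058 \left(-1568\right)\right)}{-3407121 + 3735522} = \frac{920881 + \left(563 + 2458624 - 1658944\right)}{328401} = \left(920881 + 800243\right) \frac{1}{328401} = 1721124 \cdot \frac{1}{328401} = \frac{191236}{36489}$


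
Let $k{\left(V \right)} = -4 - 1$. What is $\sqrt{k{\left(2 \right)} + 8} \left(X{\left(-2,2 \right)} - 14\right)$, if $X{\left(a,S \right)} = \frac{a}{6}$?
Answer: $- \frac{43 \sqrt{3}}{3} \approx -24.826$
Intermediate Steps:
$k{\left(V \right)} = -5$ ($k{\left(V \right)} = -4 - 1 = -5$)
$X{\left(a,S \right)} = \frac{a}{6}$ ($X{\left(a,S \right)} = a \frac{1}{6} = \frac{a}{6}$)
$\sqrt{k{\left(2 \right)} + 8} \left(X{\left(-2,2 \right)} - 14\right) = \sqrt{-5 + 8} \left(\frac{1}{6} \left(-2\right) - 14\right) = \sqrt{3} \left(- \frac{1}{3} - 14\right) = \sqrt{3} \left(- \frac{43}{3}\right) = - \frac{43 \sqrt{3}}{3}$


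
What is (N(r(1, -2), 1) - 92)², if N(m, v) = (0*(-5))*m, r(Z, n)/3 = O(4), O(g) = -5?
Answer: 8464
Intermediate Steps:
r(Z, n) = -15 (r(Z, n) = 3*(-5) = -15)
N(m, v) = 0 (N(m, v) = 0*m = 0)
(N(r(1, -2), 1) - 92)² = (0 - 92)² = (-92)² = 8464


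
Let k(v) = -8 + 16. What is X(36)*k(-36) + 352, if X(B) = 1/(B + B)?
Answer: 3169/9 ≈ 352.11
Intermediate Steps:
k(v) = 8
X(B) = 1/(2*B)
X(36)*k(-36) + 352 = ((½)/36)*8 + 352 = ((½)*(1/36))*8 + 352 = (1/72)*8 + 352 = ⅑ + 352 = 3169/9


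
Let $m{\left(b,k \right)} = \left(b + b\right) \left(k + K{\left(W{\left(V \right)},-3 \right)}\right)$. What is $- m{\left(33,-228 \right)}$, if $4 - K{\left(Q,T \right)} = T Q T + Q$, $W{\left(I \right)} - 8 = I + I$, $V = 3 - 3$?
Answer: $20064$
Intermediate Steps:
$V = 0$
$W{\left(I \right)} = 8 + 2 I$ ($W{\left(I \right)} = 8 + \left(I + I\right) = 8 + 2 I$)
$K{\left(Q,T \right)} = 4 - Q - Q T^{2}$ ($K{\left(Q,T \right)} = 4 - \left(T Q T + Q\right) = 4 - \left(Q T T + Q\right) = 4 - \left(Q T^{2} + Q\right) = 4 - \left(Q + Q T^{2}\right) = 4 - Q - Q T^{2}$)
$m{\left(b,k \right)} = 2 b \left(-76 + k\right)$ ($m{\left(b,k \right)} = \left(b + b\right) \left(k - \left(4 + 0 + \left(8 + 2 \cdot 0\right) \left(-3\right)^{2}\right)\right) = 2 b \left(k - \left(4 + \left(8 + 0\right) 9\right)\right) = 2 b \left(k - \left(4 + 72\right)\right) = 2 b \left(k - 76\right) = 2 b \left(-76 + k\right)$)
$- m{\left(33,-228 \right)} = - 2 \cdot 33 \left(-76 - 228\right) = - 2 \cdot 33 \left(-304\right) = \left(-1\right) \left(-20064\right) = 20064$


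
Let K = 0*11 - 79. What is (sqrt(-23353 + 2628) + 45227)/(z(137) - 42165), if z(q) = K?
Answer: -45227/42244 - 5*I*sqrt(829)/42244 ≈ -1.0706 - 0.0034079*I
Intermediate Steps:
K = -79 (K = 0 - 79 = -79)
z(q) = -79
(sqrt(-23353 + 2628) + 45227)/(z(137) - 42165) = (sqrt(-23353 + 2628) + 45227)/(-79 - 42165) = (sqrt(-20725) + 45227)/(-42244) = (5*I*sqrt(829) + 45227)*(-1/42244) = (45227 + 5*I*sqrt(829))*(-1/42244) = -45227/42244 - 5*I*sqrt(829)/42244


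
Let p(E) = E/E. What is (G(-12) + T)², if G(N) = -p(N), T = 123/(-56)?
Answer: 32041/3136 ≈ 10.217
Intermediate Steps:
T = -123/56 (T = 123*(-1/56) = -123/56 ≈ -2.1964)
p(E) = 1
G(N) = -1 (G(N) = -1*1 = -1)
(G(-12) + T)² = (-1 - 123/56)² = (-179/56)² = 32041/3136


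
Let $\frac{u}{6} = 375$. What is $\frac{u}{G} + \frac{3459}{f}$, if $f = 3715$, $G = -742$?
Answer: $- \frac{2896086}{1378265} \approx -2.1013$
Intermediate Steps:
$u = 2250$ ($u = 6 \cdot 375 = 2250$)
$\frac{u}{G} + \frac{3459}{f} = \frac{2250}{-742} + \frac{3459}{3715} = 2250 \left(- \frac{1}{742}\right) + 3459 \cdot \frac{1}{3715} = - \frac{1125}{371} + \frac{3459}{3715} = - \frac{2896086}{1378265}$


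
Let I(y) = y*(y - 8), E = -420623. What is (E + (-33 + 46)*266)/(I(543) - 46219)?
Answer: -59595/34898 ≈ -1.7077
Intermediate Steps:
I(y) = y*(-8 + y)
(E + (-33 + 46)*266)/(I(543) - 46219) = (-420623 + (-33 + 46)*266)/(543*(-8 + 543) - 46219) = (-420623 + 13*266)/(543*535 - 46219) = (-420623 + 3458)/(290505 - 46219) = -417165/244286 = -417165*1/244286 = -59595/34898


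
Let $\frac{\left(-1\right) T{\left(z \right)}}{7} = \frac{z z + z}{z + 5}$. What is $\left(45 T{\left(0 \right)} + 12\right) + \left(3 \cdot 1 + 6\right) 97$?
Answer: $885$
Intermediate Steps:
$T{\left(z \right)} = - \frac{7 \left(z + z^{2}\right)}{5 + z}$ ($T{\left(z \right)} = - 7 \frac{z z + z}{z + 5} = - 7 \frac{z^{2} + z}{5 + z} = - 7 \frac{z + z^{2}}{5 + z} = - \frac{7 \left(z + z^{2}\right)}{5 + z}$)
$\left(45 T{\left(0 \right)} + 12\right) + \left(3 \cdot 1 + 6\right) 97 = \left(45 \left(\left(-7\right) 0 \frac{1}{5 + 0} \left(1 + 0\right)\right) + 12\right) + \left(3 \cdot 1 + 6\right) 97 = \left(45 \left(\left(-7\right) 0 \cdot \frac{1}{5} \cdot 1\right) + 12\right) + \left(3 + 6\right) 97 = \left(45 \left(\left(-7\right) 0 \cdot \frac{1}{5} \cdot 1\right) + 12\right) + 9 \cdot 97 = \left(45 \cdot 0 + 12\right) + 873 = \left(0 + 12\right) + 873 = 12 + 873 = 885$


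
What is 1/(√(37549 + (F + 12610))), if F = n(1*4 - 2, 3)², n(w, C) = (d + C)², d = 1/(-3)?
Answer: 9*√162679/813395 ≈ 0.0044628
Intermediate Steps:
d = -⅓ (d = 1*(-⅓) = -⅓ ≈ -0.33333)
n(w, C) = (-⅓ + C)²
F = 4096/81 (F = ((-1 + 3*3)²/9)² = ((-1 + 9)²/9)² = ((⅑)*8²)² = ((⅑)*64)² = (64/9)² = 4096/81 ≈ 50.568)
1/(√(37549 + (F + 12610))) = 1/(√(37549 + (4096/81 + 12610))) = 1/(√(37549 + 1025506/81)) = 1/(√(4066975/81)) = 1/(5*√162679/9) = 9*√162679/813395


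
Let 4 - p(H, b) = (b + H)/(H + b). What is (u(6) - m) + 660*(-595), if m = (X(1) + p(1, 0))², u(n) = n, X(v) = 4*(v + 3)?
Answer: -393055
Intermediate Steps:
X(v) = 12 + 4*v (X(v) = 4*(3 + v) = 12 + 4*v)
p(H, b) = 3 (p(H, b) = 4 - (b + H)/(H + b) = 4 - (H + b)/(H + b) = 4 - 1*1 = 4 - 1 = 3)
m = 361 (m = ((12 + 4*1) + 3)² = ((12 + 4) + 3)² = (16 + 3)² = 19² = 361)
(u(6) - m) + 660*(-595) = (6 - 1*361) + 660*(-595) = (6 - 361) - 392700 = -355 - 392700 = -393055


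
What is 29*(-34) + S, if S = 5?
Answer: -981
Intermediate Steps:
29*(-34) + S = 29*(-34) + 5 = -986 + 5 = -981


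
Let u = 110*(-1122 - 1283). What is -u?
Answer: 264550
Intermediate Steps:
u = -264550 (u = 110*(-2405) = -264550)
-u = -1*(-264550) = 264550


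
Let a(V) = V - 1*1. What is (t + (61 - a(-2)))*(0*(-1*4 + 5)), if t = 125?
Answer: 0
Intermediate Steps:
a(V) = -1 + V (a(V) = V - 1 = -1 + V)
(t + (61 - a(-2)))*(0*(-1*4 + 5)) = (125 + (61 - (-1 - 2)))*(0*(-1*4 + 5)) = (125 + (61 - 1*(-3)))*(0*(-4 + 5)) = (125 + (61 + 3))*(0*1) = (125 + 64)*0 = 189*0 = 0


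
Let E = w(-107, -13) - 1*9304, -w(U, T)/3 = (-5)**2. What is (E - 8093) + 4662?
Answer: -12810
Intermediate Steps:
w(U, T) = -75 (w(U, T) = -3*(-5)**2 = -3*25 = -75)
E = -9379 (E = -75 - 1*9304 = -75 - 9304 = -9379)
(E - 8093) + 4662 = (-9379 - 8093) + 4662 = -17472 + 4662 = -12810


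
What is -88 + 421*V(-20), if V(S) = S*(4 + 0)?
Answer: -33768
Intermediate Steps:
V(S) = 4*S (V(S) = S*4 = 4*S)
-88 + 421*V(-20) = -88 + 421*(4*(-20)) = -88 + 421*(-80) = -88 - 33680 = -33768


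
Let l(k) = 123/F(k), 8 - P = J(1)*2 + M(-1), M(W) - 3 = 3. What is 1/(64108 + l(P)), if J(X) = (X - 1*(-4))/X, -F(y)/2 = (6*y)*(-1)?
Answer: 32/2051415 ≈ 1.5599e-5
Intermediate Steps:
F(y) = 12*y (F(y) = -2*6*y*(-1) = -(-12)*y = 12*y)
M(W) = 6 (M(W) = 3 + 3 = 6)
J(X) = (4 + X)/X (J(X) = (X + 4)/X = (4 + X)/X)
P = -8 (P = 8 - (((4 + 1)/1)*2 + 6) = 8 - ((1*5)*2 + 6) = 8 - (5*2 + 6) = 8 - (10 + 6) = 8 - 1*16 = 8 - 16 = -8)
l(k) = 41/(4*k) (l(k) = 123/((12*k)) = 123*(1/(12*k)) = 41/(4*k))
1/(64108 + l(P)) = 1/(64108 + (41/4)/(-8)) = 1/(64108 + (41/4)*(-⅛)) = 1/(64108 - 41/32) = 1/(2051415/32) = 32/2051415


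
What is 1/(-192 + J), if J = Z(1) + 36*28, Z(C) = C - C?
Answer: 1/816 ≈ 0.0012255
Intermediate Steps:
Z(C) = 0
J = 1008 (J = 0 + 36*28 = 0 + 1008 = 1008)
1/(-192 + J) = 1/(-192 + 1008) = 1/816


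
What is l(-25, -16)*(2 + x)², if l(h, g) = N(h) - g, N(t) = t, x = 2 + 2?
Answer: -324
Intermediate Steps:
x = 4
l(h, g) = h - g
l(-25, -16)*(2 + x)² = (-25 - 1*(-16))*(2 + 4)² = (-25 + 16)*6² = -9*36 = -324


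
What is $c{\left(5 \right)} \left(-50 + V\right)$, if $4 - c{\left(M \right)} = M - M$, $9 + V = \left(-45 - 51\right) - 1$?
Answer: $-624$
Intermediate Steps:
$V = -106$ ($V = -9 - 97 = -106$)
$c{\left(M \right)} = 4$ ($c{\left(M \right)} = 4 - \left(M - M\right) = 4 - 0 = 4 + 0 = 4$)
$c{\left(5 \right)} \left(-50 + V\right) = 4 \left(-50 - 106\right) = 4 \left(-156\right) = -624$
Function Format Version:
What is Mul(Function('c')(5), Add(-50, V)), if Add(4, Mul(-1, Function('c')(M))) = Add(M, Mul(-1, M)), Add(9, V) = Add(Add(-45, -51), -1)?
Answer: -624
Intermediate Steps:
V = -106 (V = Add(-9, Add(Add(-45, -51), -1)) = Add(-9, Add(-96, -1)) = Add(-9, -97) = -106)
Function('c')(M) = 4 (Function('c')(M) = Add(4, Mul(-1, Add(M, Mul(-1, M)))) = Add(4, Mul(-1, 0)) = Add(4, 0) = 4)
Mul(Function('c')(5), Add(-50, V)) = Mul(4, Add(-50, -106)) = Mul(4, -156) = -624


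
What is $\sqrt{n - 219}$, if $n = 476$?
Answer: $\sqrt{257} \approx 16.031$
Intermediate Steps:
$\sqrt{n - 219} = \sqrt{476 - 219} = \sqrt{257}$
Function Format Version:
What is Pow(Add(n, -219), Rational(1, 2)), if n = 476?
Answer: Pow(257, Rational(1, 2)) ≈ 16.031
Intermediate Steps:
Pow(Add(n, -219), Rational(1, 2)) = Pow(Add(476, -219), Rational(1, 2)) = Pow(257, Rational(1, 2))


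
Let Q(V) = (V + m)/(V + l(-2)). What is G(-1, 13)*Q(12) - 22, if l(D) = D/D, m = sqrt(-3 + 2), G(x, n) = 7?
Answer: -202/13 + 7*I/13 ≈ -15.538 + 0.53846*I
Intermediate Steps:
m = I (m = sqrt(-1) = I ≈ 1.0*I)
l(D) = 1
Q(V) = (I + V)/(1 + V) (Q(V) = (V + I)/(V + 1) = (I + V)/(1 + V))
G(-1, 13)*Q(12) - 22 = 7*((I + 12)/(1 + 12)) - 22 = 7*((12 + I)/13) - 22 = 7*(12/13 + I/13) - 22 = (84/13 + 7*I/13) - 22 = -202/13 + 7*I/13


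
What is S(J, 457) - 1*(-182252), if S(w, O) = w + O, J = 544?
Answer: 183253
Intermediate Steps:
S(w, O) = O + w
S(J, 457) - 1*(-182252) = (457 + 544) - 1*(-182252) = 1001 + 182252 = 183253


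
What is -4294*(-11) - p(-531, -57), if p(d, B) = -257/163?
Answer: 7699399/163 ≈ 47236.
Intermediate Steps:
p(d, B) = -257/163 (p(d, B) = -257*1/163 = -257/163)
-4294*(-11) - p(-531, -57) = -4294*(-11) - 1*(-257/163) = 47234 + 257/163 = 7699399/163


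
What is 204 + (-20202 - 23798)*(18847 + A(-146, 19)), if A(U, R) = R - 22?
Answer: -829135796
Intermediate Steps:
A(U, R) = -22 + R
204 + (-20202 - 23798)*(18847 + A(-146, 19)) = 204 + (-20202 - 23798)*(18847 + (-22 + 19)) = 204 - 44000*(18847 - 3) = 204 - 44000*18844 = 204 - 829136000 = -829135796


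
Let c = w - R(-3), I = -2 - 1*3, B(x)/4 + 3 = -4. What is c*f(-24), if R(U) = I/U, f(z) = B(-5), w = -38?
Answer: 3332/3 ≈ 1110.7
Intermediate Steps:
B(x) = -28 (B(x) = -12 + 4*(-4) = -12 - 16 = -28)
I = -5 (I = -2 - 3 = -5)
f(z) = -28
R(U) = -5/U
c = -119/3 (c = -38 - (-5)/(-3) = -38 - (-5)*(-1)/3 = -38 - 1*5/3 = -38 - 5/3 = -119/3 ≈ -39.667)
c*f(-24) = -119/3*(-28) = 3332/3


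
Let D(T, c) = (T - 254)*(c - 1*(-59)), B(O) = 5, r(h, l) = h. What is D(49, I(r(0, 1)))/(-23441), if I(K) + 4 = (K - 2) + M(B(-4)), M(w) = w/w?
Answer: 11070/23441 ≈ 0.47225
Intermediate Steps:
M(w) = 1
I(K) = -5 + K (I(K) = -4 + ((K - 2) + 1) = -4 + ((-2 + K) + 1) = -4 + (-1 + K) = -5 + K)
D(T, c) = (-254 + T)*(59 + c) (D(T, c) = (-254 + T)*(c + 59) = (-254 + T)*(59 + c))
D(49, I(r(0, 1)))/(-23441) = (-14986 - 254*(-5 + 0) + 59*49 + 49*(-5 + 0))/(-23441) = (-14986 - 254*(-5) + 2891 + 49*(-5))*(-1/23441) = (-14986 + 1270 + 2891 - 245)*(-1/23441) = -11070*(-1/23441) = 11070/23441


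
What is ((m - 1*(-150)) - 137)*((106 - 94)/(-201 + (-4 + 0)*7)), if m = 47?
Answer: -720/229 ≈ -3.1441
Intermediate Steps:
((m - 1*(-150)) - 137)*((106 - 94)/(-201 + (-4 + 0)*7)) = ((47 - 1*(-150)) - 137)*((106 - 94)/(-201 + (-4 + 0)*7)) = ((47 + 150) - 137)*(12/(-201 - 4*7)) = (197 - 137)*(12/(-201 - 28)) = 60*(12/(-229)) = 60*(12*(-1/229)) = 60*(-12/229) = -720/229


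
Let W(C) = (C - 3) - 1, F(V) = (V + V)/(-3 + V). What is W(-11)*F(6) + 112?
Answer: 52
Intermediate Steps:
F(V) = 2*V/(-3 + V) (F(V) = (2*V)/(-3 + V) = 2*V/(-3 + V))
W(C) = -4 + C (W(C) = (-3 + C) - 1 = -4 + C)
W(-11)*F(6) + 112 = (-4 - 11)*(2*6/(-3 + 6)) + 112 = -30*6/3 + 112 = -15*4 + 112 = -60 + 112 = 52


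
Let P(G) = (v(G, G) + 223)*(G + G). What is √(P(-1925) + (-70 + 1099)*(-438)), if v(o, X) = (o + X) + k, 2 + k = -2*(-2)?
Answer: 34*√11683 ≈ 3675.0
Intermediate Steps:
k = 2 (k = -2 - 2*(-2) = -2 + 4 = 2)
v(o, X) = 2 + X + o (v(o, X) = (o + X) + 2 = (X + o) + 2 = 2 + X + o)
P(G) = 2*G*(225 + 2*G) (P(G) = ((2 + G + G) + 223)*(G + G) = ((2 + 2*G) + 223)*(2*G) = (225 + 2*G)*(2*G) = 2*G*(225 + 2*G))
√(P(-1925) + (-70 + 1099)*(-438)) = √(2*(-1925)*(225 + 2*(-1925)) + (-70 + 1099)*(-438)) = √(2*(-1925)*(225 - 3850) + 1029*(-438)) = √(2*(-1925)*(-3625) - 450702) = √(13956250 - 450702) = √13505548 = 34*√11683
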